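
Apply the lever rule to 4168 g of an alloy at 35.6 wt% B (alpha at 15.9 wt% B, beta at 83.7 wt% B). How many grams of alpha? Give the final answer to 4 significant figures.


f_alpha = (C_beta - C0) / (C_beta - C_alpha)
f_alpha = (83.7 - 35.6) / (83.7 - 15.9) = 0.70944
m_alpha = f_alpha * m_total = 0.70944 * 4168 = 2957 g


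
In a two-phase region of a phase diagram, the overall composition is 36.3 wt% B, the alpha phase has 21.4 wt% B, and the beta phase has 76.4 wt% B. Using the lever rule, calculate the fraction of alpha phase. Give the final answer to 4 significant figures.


f_alpha = (C_beta - C0) / (C_beta - C_alpha)
f_alpha = (76.4 - 36.3) / (76.4 - 21.4)
f_alpha = 0.7291


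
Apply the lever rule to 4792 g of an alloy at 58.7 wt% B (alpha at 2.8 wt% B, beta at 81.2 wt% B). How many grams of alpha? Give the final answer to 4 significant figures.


f_alpha = (C_beta - C0) / (C_beta - C_alpha)
f_alpha = (81.2 - 58.7) / (81.2 - 2.8) = 0.28699
m_alpha = f_alpha * m_total = 0.28699 * 4792 = 1375 g


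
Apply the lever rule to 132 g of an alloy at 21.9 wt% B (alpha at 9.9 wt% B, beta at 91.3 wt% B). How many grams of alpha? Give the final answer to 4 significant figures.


f_alpha = (C_beta - C0) / (C_beta - C_alpha)
f_alpha = (91.3 - 21.9) / (91.3 - 9.9) = 0.85258
m_alpha = f_alpha * m_total = 0.85258 * 132 = 112.5 g


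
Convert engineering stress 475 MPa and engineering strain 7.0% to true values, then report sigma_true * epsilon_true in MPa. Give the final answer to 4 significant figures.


sigma_true = sigma_eng * (1 + epsilon_eng)
sigma_true = 475 * (1 + 0.07) = 508.25 MPa
epsilon_true = ln(1 + epsilon_eng)
epsilon_true = ln(1 + 0.07) = 0.0676586
sigma_true * epsilon_true = 508.25 * 0.0676586 = 34.39 MPa


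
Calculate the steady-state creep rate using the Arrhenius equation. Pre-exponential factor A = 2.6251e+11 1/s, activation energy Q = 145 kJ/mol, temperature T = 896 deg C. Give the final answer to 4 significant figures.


rate = A * exp(-Q / (R*T))
T = 896 + 273.15 = 1169.15 K
rate = 2.6251e+11 * exp(-145e3 / (8.314 * 1169.15))
rate = 87230 1/s


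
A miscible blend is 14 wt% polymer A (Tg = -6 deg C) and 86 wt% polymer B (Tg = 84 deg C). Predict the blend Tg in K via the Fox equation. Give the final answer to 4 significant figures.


1/Tg = w1/Tg1 + w2/Tg2 (in Kelvin)
Tg1 = 267.15 K, Tg2 = 357.15 K
1/Tg = 0.14/267.15 + 0.86/357.15
Tg = 341.1 K


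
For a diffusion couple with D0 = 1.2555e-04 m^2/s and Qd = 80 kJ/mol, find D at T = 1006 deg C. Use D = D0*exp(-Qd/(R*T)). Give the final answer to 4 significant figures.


D = D0 * exp(-Qd / (R*T))
T = 1279.15 K
D = 1.2555e-04 * exp(-80e3 / (8.314 * 1279.15))
D = 6.79e-08 m^2/s


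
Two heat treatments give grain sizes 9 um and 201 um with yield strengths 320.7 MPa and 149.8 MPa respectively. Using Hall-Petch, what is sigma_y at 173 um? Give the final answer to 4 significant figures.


sigma_y = sigma0 + k / sqrt(d)
1/sqrt(d1) = 1/sqrt(9e-06) = 333.333;  1/sqrt(d2) = 70.5346
k = (sigma1 - sigma2) / (1/sqrt(d1) - 1/sqrt(d2)) = (320.7 - 149.8) / (333.333 - 70.5346) = 0.650307 MPa*m^0.5
sigma0 = sigma1 - k/sqrt(d1) = 320.7 - 0.650307*333.333 = 103.931 MPa
sigma_y(d3) = 103.931 + 0.650307 / sqrt(1.73e-04) = 153.4 MPa


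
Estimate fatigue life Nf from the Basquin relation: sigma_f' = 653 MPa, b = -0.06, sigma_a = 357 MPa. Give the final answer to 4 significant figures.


sigma_a = sigma_f' * (2*Nf)^b
2*Nf = (sigma_a / sigma_f')^(1/b)
2*Nf = (357 / 653)^(1/-0.06)
2*Nf = 23482.8
Nf = 11740 cycles


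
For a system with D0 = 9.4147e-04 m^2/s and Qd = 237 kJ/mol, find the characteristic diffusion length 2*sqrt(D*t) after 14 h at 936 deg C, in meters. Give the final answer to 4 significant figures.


Step 1: D = D0 * exp(-Qd/(R*T))
T = 1209.15 K
D = 9.4147e-04 * exp(-237e3 / (8.314 * 1209.15)) = 5.43453e-14 m^2/s
Step 2: L = 2*sqrt(D*t)
t = 14 h = 50400 s
L = 2*sqrt(5.43453e-14 * 50400) = 1.047e-04 m


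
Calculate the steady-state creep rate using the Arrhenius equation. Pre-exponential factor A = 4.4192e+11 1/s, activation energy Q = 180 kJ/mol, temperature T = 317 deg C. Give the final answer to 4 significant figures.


rate = A * exp(-Q / (R*T))
T = 317 + 273.15 = 590.15 K
rate = 4.4192e+11 * exp(-180e3 / (8.314 * 590.15))
rate = 5.162e-05 1/s


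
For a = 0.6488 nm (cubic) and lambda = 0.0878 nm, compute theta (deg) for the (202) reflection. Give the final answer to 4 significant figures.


d = a / sqrt(h^2+k^2+l^2)
d = 0.6488 / sqrt(8) = 0.229385 nm
lambda = 2*d*sin(theta)  =>  sin(theta) = lambda / (2*d)
sin(theta) = 0.0878 / (2 * 0.229385) = 0.191381
theta = 11.03 deg


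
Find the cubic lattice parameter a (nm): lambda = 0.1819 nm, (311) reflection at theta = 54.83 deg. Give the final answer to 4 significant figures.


d = lambda / (2*sin(theta))
d = 0.1819 / (2*sin(54.83 deg))
d = 0.111261 nm
a = d * sqrt(h^2+k^2+l^2) = 0.111261 * sqrt(11)
a = 0.369 nm


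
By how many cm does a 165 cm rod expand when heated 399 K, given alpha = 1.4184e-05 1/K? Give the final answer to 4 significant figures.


dL = L0 * alpha * dT
dL = 165 * 1.4184e-05 * 399
dL = 0.9338 cm


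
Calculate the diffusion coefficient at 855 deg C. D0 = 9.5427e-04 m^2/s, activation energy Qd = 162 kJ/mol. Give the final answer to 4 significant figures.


D = D0 * exp(-Qd / (R*T))
T = 1128.15 K
D = 9.5427e-04 * exp(-162e3 / (8.314 * 1128.15))
D = 3.01e-11 m^2/s


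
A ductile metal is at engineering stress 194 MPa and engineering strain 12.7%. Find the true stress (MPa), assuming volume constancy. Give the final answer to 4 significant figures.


sigma_true = sigma_eng * (1 + epsilon_eng)
sigma_true = 194 * (1 + 0.127)
sigma_true = 218.6 MPa


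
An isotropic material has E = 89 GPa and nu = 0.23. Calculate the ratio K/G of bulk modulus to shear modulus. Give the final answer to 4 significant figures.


G = E / (2*(1+nu))
G = 89 / (2*(1+0.23)) = 36.1789 GPa
K = E / (3*(1-2*nu))
K = 89 / (3*(1-2*0.23)) = 54.9383 GPa
K/G = 54.9383 / 36.1789 = 1.519


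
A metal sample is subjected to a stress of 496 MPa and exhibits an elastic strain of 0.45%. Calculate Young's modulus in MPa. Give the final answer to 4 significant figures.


E = sigma / epsilon
epsilon = 0.45% = 4.5e-03
E = 496 / 4.5e-03
E = 110200 MPa


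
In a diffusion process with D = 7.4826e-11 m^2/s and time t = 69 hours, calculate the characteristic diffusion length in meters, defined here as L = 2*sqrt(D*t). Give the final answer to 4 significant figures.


t = 69 hr = 248400 s
Diffusion length = 2*sqrt(D*t)
= 2*sqrt(7.4826e-11 * 248400)
= 8.622e-03 m


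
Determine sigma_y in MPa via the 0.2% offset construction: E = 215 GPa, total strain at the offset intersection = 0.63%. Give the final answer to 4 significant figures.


Offset strain = 0.002
Elastic strain at yield = total_strain - offset = 6.3e-03 - 0.002 = 4.3e-03
sigma_y = E * elastic_strain = 215000 * 4.3e-03
sigma_y = 924.5 MPa


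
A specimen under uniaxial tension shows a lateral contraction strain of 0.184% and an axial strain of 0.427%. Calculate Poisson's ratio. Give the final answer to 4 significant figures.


nu = -epsilon_lat / epsilon_axial
Lateral strain is contraction (negative), so using magnitudes:
nu = 0.184 / 0.427
nu = 0.4309


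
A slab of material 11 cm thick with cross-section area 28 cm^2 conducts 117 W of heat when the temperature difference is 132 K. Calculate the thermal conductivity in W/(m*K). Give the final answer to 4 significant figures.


k = Q*L / (A*dT)
L = 0.11 m, A = 2.8e-03 m^2
k = 117 * 0.11 / (2.8e-03 * 132)
k = 34.82 W/(m*K)


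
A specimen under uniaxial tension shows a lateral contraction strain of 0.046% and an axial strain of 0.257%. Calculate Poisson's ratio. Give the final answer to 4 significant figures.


nu = -epsilon_lat / epsilon_axial
Lateral strain is contraction (negative), so using magnitudes:
nu = 0.046 / 0.257
nu = 0.179


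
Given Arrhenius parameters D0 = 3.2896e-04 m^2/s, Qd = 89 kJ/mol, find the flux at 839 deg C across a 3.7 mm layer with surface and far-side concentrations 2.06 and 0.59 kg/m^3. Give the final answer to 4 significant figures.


Step 1: D = D0 * exp(-Qd/(R*T))
T = 839 + 273.15 = 1112.15 K
D = 3.2896e-04 * exp(-89e3 / (8.314 * 1112.15)) = 2.17223e-08 m^2/s
Step 2: J = D * (C1 - C2) / dx
J = 2.17223e-08 * (2.06 - 0.59) / 3.7e-03
J = 8.63e-06 kg/(m^2*s)


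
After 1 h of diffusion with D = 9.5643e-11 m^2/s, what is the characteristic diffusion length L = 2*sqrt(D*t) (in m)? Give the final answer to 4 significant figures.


t = 1 hr = 3600 s
Diffusion length = 2*sqrt(D*t)
= 2*sqrt(9.5643e-11 * 3600)
= 1.174e-03 m


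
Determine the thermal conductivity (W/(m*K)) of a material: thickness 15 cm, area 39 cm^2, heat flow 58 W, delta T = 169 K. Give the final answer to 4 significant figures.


k = Q*L / (A*dT)
L = 0.15 m, A = 3.9e-03 m^2
k = 58 * 0.15 / (3.9e-03 * 169)
k = 13.2 W/(m*K)


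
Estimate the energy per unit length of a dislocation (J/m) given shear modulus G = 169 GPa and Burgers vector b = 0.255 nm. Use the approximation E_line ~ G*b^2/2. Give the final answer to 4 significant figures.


E = G*b^2/2
b = 0.255 nm = 2.55e-10 m
G = 169 GPa = 1.69e+11 Pa
E = 0.5 * 1.69e+11 * (2.55e-10)^2
E = 5.495e-09 J/m


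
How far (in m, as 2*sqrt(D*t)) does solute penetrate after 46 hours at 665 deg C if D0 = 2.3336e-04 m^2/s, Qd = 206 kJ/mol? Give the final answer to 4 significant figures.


Step 1: D = D0 * exp(-Qd/(R*T))
T = 938.15 K
D = 2.3336e-04 * exp(-206e3 / (8.314 * 938.15)) = 7.90447e-16 m^2/s
Step 2: L = 2*sqrt(D*t)
t = 46 h = 165600 s
L = 2*sqrt(7.90447e-16 * 165600) = 2.288e-05 m


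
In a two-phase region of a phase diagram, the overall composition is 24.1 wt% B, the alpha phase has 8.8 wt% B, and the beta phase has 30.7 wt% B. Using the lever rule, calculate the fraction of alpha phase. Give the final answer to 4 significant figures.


f_alpha = (C_beta - C0) / (C_beta - C_alpha)
f_alpha = (30.7 - 24.1) / (30.7 - 8.8)
f_alpha = 0.3014


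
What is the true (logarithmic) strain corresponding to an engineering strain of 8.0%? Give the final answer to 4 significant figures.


epsilon_true = ln(1 + epsilon_eng)
epsilon_true = ln(1 + 0.08)
epsilon_true = 0.07696


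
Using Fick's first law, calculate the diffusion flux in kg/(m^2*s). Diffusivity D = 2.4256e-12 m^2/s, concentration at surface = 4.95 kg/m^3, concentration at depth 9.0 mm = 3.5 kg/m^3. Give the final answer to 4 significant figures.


J = -D * (dC/dx) = D * (C1 - C2) / dx
J = 2.4256e-12 * (4.95 - 3.5) / 9e-03
J = 3.908e-10 kg/(m^2*s)


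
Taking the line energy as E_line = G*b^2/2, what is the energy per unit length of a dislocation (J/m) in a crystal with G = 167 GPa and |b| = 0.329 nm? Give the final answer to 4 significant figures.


E = G*b^2/2
b = 0.329 nm = 3.29e-10 m
G = 167 GPa = 1.67e+11 Pa
E = 0.5 * 1.67e+11 * (3.29e-10)^2
E = 9.038e-09 J/m


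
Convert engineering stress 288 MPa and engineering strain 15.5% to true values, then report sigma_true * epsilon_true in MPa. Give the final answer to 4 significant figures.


sigma_true = sigma_eng * (1 + epsilon_eng)
sigma_true = 288 * (1 + 0.155) = 332.64 MPa
epsilon_true = ln(1 + epsilon_eng)
epsilon_true = ln(1 + 0.155) = 0.1441
sigma_true * epsilon_true = 332.64 * 0.1441 = 47.93 MPa


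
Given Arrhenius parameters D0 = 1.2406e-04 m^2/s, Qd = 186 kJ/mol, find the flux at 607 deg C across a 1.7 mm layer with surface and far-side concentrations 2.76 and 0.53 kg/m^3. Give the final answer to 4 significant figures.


Step 1: D = D0 * exp(-Qd/(R*T))
T = 607 + 273.15 = 880.15 K
D = 1.2406e-04 * exp(-186e3 / (8.314 * 880.15)) = 1.134e-15 m^2/s
Step 2: J = D * (C1 - C2) / dx
J = 1.134e-15 * (2.76 - 0.53) / 1.7e-03
J = 1.488e-12 kg/(m^2*s)


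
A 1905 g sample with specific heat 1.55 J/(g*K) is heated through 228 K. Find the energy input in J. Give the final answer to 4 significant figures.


Q = m * cp * dT
Q = 1905 * 1.55 * 228
Q = 673200 J


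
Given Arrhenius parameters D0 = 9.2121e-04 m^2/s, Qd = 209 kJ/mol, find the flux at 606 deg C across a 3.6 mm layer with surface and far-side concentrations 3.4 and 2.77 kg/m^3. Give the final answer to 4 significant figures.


Step 1: D = D0 * exp(-Qd/(R*T))
T = 606 + 273.15 = 879.15 K
D = 9.2121e-04 * exp(-209e3 / (8.314 * 879.15)) = 3.51713e-16 m^2/s
Step 2: J = D * (C1 - C2) / dx
J = 3.51713e-16 * (3.4 - 2.77) / 3.6e-03
J = 6.155e-14 kg/(m^2*s)


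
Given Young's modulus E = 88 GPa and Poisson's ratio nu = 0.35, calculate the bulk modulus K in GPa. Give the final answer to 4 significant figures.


K = E / (3*(1-2*nu))
K = 88 / (3*(1-2*0.35))
K = 97.78 GPa


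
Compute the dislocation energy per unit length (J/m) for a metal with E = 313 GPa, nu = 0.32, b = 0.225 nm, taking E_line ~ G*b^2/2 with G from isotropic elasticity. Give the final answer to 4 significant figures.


Step 1: G = E / (2*(1+nu))
G = 313 / (2*(1+0.32)) = 118.561 GPa = 1.18561e+11 Pa
Step 2: E_line = G*b^2/2
b = 0.225 nm = 2.25e-10 m
E_line = 0.5 * 1.18561e+11 * (2.25e-10)^2 = 3.001e-09 J/m


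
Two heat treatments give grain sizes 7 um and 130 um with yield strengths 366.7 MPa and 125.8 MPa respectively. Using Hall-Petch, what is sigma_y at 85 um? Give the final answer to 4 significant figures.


sigma_y = sigma0 + k / sqrt(d)
1/sqrt(d1) = 1/sqrt(7e-06) = 377.964;  1/sqrt(d2) = 87.7058
k = (sigma1 - sigma2) / (1/sqrt(d1) - 1/sqrt(d2)) = (366.7 - 125.8) / (377.964 - 87.7058) = 0.829949 MPa*m^0.5
sigma0 = sigma1 - k/sqrt(d1) = 366.7 - 0.829949*377.964 = 53.0086 MPa
sigma_y(d3) = 53.0086 + 0.829949 / sqrt(8.5e-05) = 143 MPa


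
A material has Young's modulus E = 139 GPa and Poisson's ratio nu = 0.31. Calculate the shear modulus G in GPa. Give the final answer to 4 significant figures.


G = E / (2*(1+nu))
G = 139 / (2*(1+0.31))
G = 53.05 GPa


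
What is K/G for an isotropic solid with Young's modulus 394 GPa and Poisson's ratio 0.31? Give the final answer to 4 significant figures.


G = E / (2*(1+nu))
G = 394 / (2*(1+0.31)) = 150.382 GPa
K = E / (3*(1-2*nu))
K = 394 / (3*(1-2*0.31)) = 345.614 GPa
K/G = 345.614 / 150.382 = 2.298


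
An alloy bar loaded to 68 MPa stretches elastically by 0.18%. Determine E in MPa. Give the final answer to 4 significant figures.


E = sigma / epsilon
epsilon = 0.18% = 1.8e-03
E = 68 / 1.8e-03
E = 37780 MPa


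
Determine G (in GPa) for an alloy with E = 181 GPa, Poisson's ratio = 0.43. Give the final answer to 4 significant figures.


G = E / (2*(1+nu))
G = 181 / (2*(1+0.43))
G = 63.29 GPa


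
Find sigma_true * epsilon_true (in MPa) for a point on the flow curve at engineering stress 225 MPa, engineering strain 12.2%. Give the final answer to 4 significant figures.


sigma_true = sigma_eng * (1 + epsilon_eng)
sigma_true = 225 * (1 + 0.122) = 252.45 MPa
epsilon_true = ln(1 + epsilon_eng)
epsilon_true = ln(1 + 0.122) = 0.115113
sigma_true * epsilon_true = 252.45 * 0.115113 = 29.06 MPa


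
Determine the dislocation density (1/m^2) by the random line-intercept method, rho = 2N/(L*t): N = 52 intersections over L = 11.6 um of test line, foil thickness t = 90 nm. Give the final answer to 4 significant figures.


rho = 2N / (L * t)
L = 11.6 um = 1.16e-05 m, t = 90 nm = 9e-08 m
rho = 2 * 52 / (1.16e-05 * 9e-08)
rho = 9.962e+13 1/m^2


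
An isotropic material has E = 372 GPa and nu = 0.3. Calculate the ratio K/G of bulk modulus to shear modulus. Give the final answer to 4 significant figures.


G = E / (2*(1+nu))
G = 372 / (2*(1+0.3)) = 143.077 GPa
K = E / (3*(1-2*nu))
K = 372 / (3*(1-2*0.3)) = 310 GPa
K/G = 310 / 143.077 = 2.167


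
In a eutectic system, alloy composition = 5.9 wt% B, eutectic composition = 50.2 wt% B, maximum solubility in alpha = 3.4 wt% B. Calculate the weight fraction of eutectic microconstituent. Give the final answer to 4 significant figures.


f_primary = (C_e - C0) / (C_e - C_alpha_max)
f_primary = (50.2 - 5.9) / (50.2 - 3.4)
f_primary = 0.946581
f_eutectic = 1 - 0.946581 = 0.05342


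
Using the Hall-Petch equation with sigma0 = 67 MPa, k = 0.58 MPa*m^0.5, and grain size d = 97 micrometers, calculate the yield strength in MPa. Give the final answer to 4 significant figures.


sigma_y = sigma0 + k / sqrt(d)
d = 97 um = 9.7e-05 m
sigma_y = 67 + 0.58 / sqrt(9.7e-05)
sigma_y = 125.9 MPa


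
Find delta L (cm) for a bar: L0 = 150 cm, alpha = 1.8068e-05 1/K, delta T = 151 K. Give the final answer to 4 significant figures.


dL = L0 * alpha * dT
dL = 150 * 1.8068e-05 * 151
dL = 0.4092 cm


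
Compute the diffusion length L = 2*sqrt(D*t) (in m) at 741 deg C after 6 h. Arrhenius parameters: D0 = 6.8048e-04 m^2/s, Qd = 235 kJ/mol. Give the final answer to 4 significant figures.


Step 1: D = D0 * exp(-Qd/(R*T))
T = 1014.15 K
D = 6.8048e-04 * exp(-235e3 / (8.314 * 1014.15)) = 5.35189e-16 m^2/s
Step 2: L = 2*sqrt(D*t)
t = 6 h = 21600 s
L = 2*sqrt(5.35189e-16 * 21600) = 6.8e-06 m


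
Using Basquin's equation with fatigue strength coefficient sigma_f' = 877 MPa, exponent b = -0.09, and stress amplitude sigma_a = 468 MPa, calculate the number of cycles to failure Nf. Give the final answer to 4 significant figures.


sigma_a = sigma_f' * (2*Nf)^b
2*Nf = (sigma_a / sigma_f')^(1/b)
2*Nf = (468 / 877)^(1/-0.09)
2*Nf = 1072.99
Nf = 536.5 cycles


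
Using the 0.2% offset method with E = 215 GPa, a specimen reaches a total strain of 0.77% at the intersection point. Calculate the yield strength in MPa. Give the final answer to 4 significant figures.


Offset strain = 0.002
Elastic strain at yield = total_strain - offset = 7.7e-03 - 0.002 = 5.7e-03
sigma_y = E * elastic_strain = 215000 * 5.7e-03
sigma_y = 1226 MPa


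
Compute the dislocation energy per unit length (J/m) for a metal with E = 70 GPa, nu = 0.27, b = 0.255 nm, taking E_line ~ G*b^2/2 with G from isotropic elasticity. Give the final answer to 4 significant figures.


Step 1: G = E / (2*(1+nu))
G = 70 / (2*(1+0.27)) = 27.5591 GPa = 2.75591e+10 Pa
Step 2: E_line = G*b^2/2
b = 0.255 nm = 2.55e-10 m
E_line = 0.5 * 2.75591e+10 * (2.55e-10)^2 = 8.96e-10 J/m


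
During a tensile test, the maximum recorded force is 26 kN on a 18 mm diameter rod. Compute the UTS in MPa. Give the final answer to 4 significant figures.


A0 = pi*(d/2)^2 = pi*(18/2)^2 = 254.469 mm^2
UTS = F_max / A0 = 26*1000 / 254.469
UTS = 102.2 MPa


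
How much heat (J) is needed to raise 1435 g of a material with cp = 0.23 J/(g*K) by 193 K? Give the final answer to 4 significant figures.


Q = m * cp * dT
Q = 1435 * 0.23 * 193
Q = 63700 J


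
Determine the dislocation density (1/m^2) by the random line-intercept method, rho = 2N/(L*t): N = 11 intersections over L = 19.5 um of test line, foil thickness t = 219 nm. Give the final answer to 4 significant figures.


rho = 2N / (L * t)
L = 19.5 um = 1.95e-05 m, t = 219 nm = 2.19e-07 m
rho = 2 * 11 / (1.95e-05 * 2.19e-07)
rho = 5.152e+12 1/m^2


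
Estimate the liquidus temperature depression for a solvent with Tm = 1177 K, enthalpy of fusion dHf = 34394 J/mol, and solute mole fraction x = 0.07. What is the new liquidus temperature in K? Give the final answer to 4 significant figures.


dT = R*Tm^2*x / dHf
dT = 8.314 * 1177^2 * 0.07 / 34394
dT = 23.4411 K
T_new = 1177 - 23.4411 = 1154 K


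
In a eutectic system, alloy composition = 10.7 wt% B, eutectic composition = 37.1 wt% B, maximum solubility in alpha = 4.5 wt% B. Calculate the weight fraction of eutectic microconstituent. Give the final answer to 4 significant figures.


f_primary = (C_e - C0) / (C_e - C_alpha_max)
f_primary = (37.1 - 10.7) / (37.1 - 4.5)
f_primary = 0.809816
f_eutectic = 1 - 0.809816 = 0.1902


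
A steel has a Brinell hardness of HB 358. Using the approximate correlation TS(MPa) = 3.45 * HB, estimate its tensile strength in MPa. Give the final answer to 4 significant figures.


TS (MPa) = 3.45 * HB
TS = 3.45 * 358
TS = 1235 MPa


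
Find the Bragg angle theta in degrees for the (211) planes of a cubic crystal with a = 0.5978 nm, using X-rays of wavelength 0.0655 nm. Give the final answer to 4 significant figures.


d = a / sqrt(h^2+k^2+l^2)
d = 0.5978 / sqrt(6) = 0.244051 nm
lambda = 2*d*sin(theta)  =>  sin(theta) = lambda / (2*d)
sin(theta) = 0.0655 / (2 * 0.244051) = 0.134193
theta = 7.712 deg


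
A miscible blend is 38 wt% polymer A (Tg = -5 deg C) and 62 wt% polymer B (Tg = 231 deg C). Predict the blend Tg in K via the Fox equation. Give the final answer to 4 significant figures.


1/Tg = w1/Tg1 + w2/Tg2 (in Kelvin)
Tg1 = 268.15 K, Tg2 = 504.15 K
1/Tg = 0.38/268.15 + 0.62/504.15
Tg = 377.8 K


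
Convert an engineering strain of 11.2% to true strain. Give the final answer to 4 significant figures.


epsilon_true = ln(1 + epsilon_eng)
epsilon_true = ln(1 + 0.112)
epsilon_true = 0.1062


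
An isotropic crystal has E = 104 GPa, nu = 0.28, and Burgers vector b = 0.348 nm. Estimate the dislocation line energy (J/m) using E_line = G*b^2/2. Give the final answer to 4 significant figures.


Step 1: G = E / (2*(1+nu))
G = 104 / (2*(1+0.28)) = 40.625 GPa = 4.0625e+10 Pa
Step 2: E_line = G*b^2/2
b = 0.348 nm = 3.48e-10 m
E_line = 0.5 * 4.0625e+10 * (3.48e-10)^2 = 2.46e-09 J/m


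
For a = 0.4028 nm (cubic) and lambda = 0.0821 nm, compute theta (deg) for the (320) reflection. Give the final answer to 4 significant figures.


d = a / sqrt(h^2+k^2+l^2)
d = 0.4028 / sqrt(13) = 0.111717 nm
lambda = 2*d*sin(theta)  =>  sin(theta) = lambda / (2*d)
sin(theta) = 0.0821 / (2 * 0.111717) = 0.367448
theta = 21.56 deg


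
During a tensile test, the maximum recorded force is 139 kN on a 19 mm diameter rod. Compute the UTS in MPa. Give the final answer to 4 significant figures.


A0 = pi*(d/2)^2 = pi*(19/2)^2 = 283.529 mm^2
UTS = F_max / A0 = 139*1000 / 283.529
UTS = 490.3 MPa


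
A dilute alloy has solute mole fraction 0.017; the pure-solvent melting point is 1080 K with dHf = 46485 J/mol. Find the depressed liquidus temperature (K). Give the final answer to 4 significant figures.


dT = R*Tm^2*x / dHf
dT = 8.314 * 1080^2 * 0.017 / 46485
dT = 3.54645 K
T_new = 1080 - 3.54645 = 1076 K


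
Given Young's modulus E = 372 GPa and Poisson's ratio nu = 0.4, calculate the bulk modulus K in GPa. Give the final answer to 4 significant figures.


K = E / (3*(1-2*nu))
K = 372 / (3*(1-2*0.4))
K = 620 GPa


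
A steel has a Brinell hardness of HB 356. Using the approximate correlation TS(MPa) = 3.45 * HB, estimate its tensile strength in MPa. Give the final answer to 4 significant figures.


TS (MPa) = 3.45 * HB
TS = 3.45 * 356
TS = 1228 MPa


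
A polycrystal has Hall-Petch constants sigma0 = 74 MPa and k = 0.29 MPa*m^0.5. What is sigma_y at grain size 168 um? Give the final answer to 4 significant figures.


sigma_y = sigma0 + k / sqrt(d)
d = 168 um = 1.68e-04 m
sigma_y = 74 + 0.29 / sqrt(1.68e-04)
sigma_y = 96.37 MPa


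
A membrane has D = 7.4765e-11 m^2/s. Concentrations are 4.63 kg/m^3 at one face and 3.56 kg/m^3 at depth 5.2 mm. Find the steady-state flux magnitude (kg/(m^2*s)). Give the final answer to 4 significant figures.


J = -D * (dC/dx) = D * (C1 - C2) / dx
J = 7.4765e-11 * (4.63 - 3.56) / 5.2e-03
J = 1.538e-08 kg/(m^2*s)


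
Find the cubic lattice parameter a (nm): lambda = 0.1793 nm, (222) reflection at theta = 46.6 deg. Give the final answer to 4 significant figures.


d = lambda / (2*sin(theta))
d = 0.1793 / (2*sin(46.6 deg))
d = 0.123387 nm
a = d * sqrt(h^2+k^2+l^2) = 0.123387 * sqrt(12)
a = 0.4274 nm


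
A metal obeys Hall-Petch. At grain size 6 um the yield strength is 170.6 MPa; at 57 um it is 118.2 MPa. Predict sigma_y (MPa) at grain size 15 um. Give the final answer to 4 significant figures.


sigma_y = sigma0 + k / sqrt(d)
1/sqrt(d1) = 1/sqrt(6e-06) = 408.248;  1/sqrt(d2) = 132.453
k = (sigma1 - sigma2) / (1/sqrt(d1) - 1/sqrt(d2)) = (170.6 - 118.2) / (408.248 - 132.453) = 0.189996 MPa*m^0.5
sigma0 = sigma1 - k/sqrt(d1) = 170.6 - 0.189996*408.248 = 93.0344 MPa
sigma_y(d3) = 93.0344 + 0.189996 / sqrt(1.5e-05) = 142.1 MPa


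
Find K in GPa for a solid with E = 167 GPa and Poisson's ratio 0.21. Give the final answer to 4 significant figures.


K = E / (3*(1-2*nu))
K = 167 / (3*(1-2*0.21))
K = 95.98 GPa


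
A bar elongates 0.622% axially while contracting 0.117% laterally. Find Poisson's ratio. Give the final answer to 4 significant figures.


nu = -epsilon_lat / epsilon_axial
Lateral strain is contraction (negative), so using magnitudes:
nu = 0.117 / 0.622
nu = 0.1881


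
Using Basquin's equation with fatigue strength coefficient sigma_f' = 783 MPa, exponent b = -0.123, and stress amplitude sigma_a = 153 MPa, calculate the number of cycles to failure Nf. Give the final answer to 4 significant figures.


sigma_a = sigma_f' * (2*Nf)^b
2*Nf = (sigma_a / sigma_f')^(1/b)
2*Nf = (153 / 783)^(1/-0.123)
2*Nf = 581834
Nf = 290900 cycles


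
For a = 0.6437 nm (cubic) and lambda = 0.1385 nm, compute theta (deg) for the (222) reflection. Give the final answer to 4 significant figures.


d = a / sqrt(h^2+k^2+l^2)
d = 0.6437 / sqrt(12) = 0.18582 nm
lambda = 2*d*sin(theta)  =>  sin(theta) = lambda / (2*d)
sin(theta) = 0.1385 / (2 * 0.18582) = 0.372672
theta = 21.88 deg


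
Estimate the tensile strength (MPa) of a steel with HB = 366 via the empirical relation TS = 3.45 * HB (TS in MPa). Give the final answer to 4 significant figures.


TS (MPa) = 3.45 * HB
TS = 3.45 * 366
TS = 1263 MPa


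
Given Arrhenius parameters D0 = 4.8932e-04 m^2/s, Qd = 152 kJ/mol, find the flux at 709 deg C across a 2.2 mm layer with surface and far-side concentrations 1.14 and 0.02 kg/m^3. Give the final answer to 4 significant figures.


Step 1: D = D0 * exp(-Qd/(R*T))
T = 709 + 273.15 = 982.15 K
D = 4.8932e-04 * exp(-152e3 / (8.314 * 982.15)) = 4.0303e-12 m^2/s
Step 2: J = D * (C1 - C2) / dx
J = 4.0303e-12 * (1.14 - 0.02) / 2.2e-03
J = 2.052e-09 kg/(m^2*s)


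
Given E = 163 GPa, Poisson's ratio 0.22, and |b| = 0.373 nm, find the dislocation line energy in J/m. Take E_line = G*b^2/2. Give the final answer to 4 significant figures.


Step 1: G = E / (2*(1+nu))
G = 163 / (2*(1+0.22)) = 66.8033 GPa = 6.68033e+10 Pa
Step 2: E_line = G*b^2/2
b = 0.373 nm = 3.73e-10 m
E_line = 0.5 * 6.68033e+10 * (3.73e-10)^2 = 4.647e-09 J/m


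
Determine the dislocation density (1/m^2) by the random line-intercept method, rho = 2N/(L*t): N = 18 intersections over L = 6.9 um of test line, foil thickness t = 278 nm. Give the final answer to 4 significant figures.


rho = 2N / (L * t)
L = 6.9 um = 6.9e-06 m, t = 278 nm = 2.78e-07 m
rho = 2 * 18 / (6.9e-06 * 2.78e-07)
rho = 1.877e+13 1/m^2


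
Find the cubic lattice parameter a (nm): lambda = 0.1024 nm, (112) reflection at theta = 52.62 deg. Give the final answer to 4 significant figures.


d = lambda / (2*sin(theta))
d = 0.1024 / (2*sin(52.62 deg))
d = 0.0644328 nm
a = d * sqrt(h^2+k^2+l^2) = 0.0644328 * sqrt(6)
a = 0.1578 nm


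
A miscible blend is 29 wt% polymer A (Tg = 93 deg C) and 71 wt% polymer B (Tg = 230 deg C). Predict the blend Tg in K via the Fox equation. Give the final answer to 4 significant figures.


1/Tg = w1/Tg1 + w2/Tg2 (in Kelvin)
Tg1 = 366.15 K, Tg2 = 503.15 K
1/Tg = 0.29/366.15 + 0.71/503.15
Tg = 453.9 K


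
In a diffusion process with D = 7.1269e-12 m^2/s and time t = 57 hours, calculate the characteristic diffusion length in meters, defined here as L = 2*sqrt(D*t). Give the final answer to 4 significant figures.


t = 57 hr = 205200 s
Diffusion length = 2*sqrt(D*t)
= 2*sqrt(7.1269e-12 * 205200)
= 2.419e-03 m


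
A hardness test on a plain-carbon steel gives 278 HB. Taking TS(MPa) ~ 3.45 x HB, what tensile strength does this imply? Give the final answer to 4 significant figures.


TS (MPa) = 3.45 * HB
TS = 3.45 * 278
TS = 959.1 MPa


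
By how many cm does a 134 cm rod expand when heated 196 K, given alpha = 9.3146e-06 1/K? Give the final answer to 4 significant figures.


dL = L0 * alpha * dT
dL = 134 * 9.3146e-06 * 196
dL = 0.2446 cm


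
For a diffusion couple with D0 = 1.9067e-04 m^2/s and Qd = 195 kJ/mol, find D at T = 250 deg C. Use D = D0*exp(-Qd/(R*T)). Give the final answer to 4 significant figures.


D = D0 * exp(-Qd / (R*T))
T = 523.15 K
D = 1.9067e-04 * exp(-195e3 / (8.314 * 523.15))
D = 6.45e-24 m^2/s


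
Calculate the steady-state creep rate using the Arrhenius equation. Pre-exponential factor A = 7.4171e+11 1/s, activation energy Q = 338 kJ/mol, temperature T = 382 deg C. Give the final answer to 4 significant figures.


rate = A * exp(-Q / (R*T))
T = 382 + 273.15 = 655.15 K
rate = 7.4171e+11 * exp(-338e3 / (8.314 * 655.15))
rate = 8.332e-16 1/s


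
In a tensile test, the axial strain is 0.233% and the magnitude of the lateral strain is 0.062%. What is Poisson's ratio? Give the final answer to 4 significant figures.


nu = -epsilon_lat / epsilon_axial
Lateral strain is contraction (negative), so using magnitudes:
nu = 0.062 / 0.233
nu = 0.2661


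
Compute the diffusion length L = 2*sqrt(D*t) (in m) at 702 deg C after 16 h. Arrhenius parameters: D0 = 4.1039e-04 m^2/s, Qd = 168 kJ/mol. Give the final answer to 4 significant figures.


Step 1: D = D0 * exp(-Qd/(R*T))
T = 975.15 K
D = 4.1039e-04 * exp(-168e3 / (8.314 * 975.15)) = 4.10985e-13 m^2/s
Step 2: L = 2*sqrt(D*t)
t = 16 h = 57600 s
L = 2*sqrt(4.10985e-13 * 57600) = 3.077e-04 m


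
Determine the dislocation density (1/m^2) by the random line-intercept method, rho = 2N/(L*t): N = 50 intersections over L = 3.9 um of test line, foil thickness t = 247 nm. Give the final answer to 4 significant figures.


rho = 2N / (L * t)
L = 3.9 um = 3.9e-06 m, t = 247 nm = 2.47e-07 m
rho = 2 * 50 / (3.9e-06 * 2.47e-07)
rho = 1.038e+14 1/m^2


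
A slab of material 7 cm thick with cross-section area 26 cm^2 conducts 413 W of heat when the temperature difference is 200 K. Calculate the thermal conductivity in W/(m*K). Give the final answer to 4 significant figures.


k = Q*L / (A*dT)
L = 0.07 m, A = 2.6e-03 m^2
k = 413 * 0.07 / (2.6e-03 * 200)
k = 55.6 W/(m*K)


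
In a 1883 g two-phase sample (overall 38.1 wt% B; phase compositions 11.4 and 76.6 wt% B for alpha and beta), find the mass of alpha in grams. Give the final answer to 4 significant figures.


f_alpha = (C_beta - C0) / (C_beta - C_alpha)
f_alpha = (76.6 - 38.1) / (76.6 - 11.4) = 0.590491
m_alpha = f_alpha * m_total = 0.590491 * 1883 = 1112 g


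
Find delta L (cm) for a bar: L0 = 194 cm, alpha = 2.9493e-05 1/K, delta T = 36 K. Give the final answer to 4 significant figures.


dL = L0 * alpha * dT
dL = 194 * 2.9493e-05 * 36
dL = 0.206 cm


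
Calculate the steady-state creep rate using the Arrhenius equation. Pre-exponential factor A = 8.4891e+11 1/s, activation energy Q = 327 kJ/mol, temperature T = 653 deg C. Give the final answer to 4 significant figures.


rate = A * exp(-Q / (R*T))
T = 653 + 273.15 = 926.15 K
rate = 8.4891e+11 * exp(-327e3 / (8.314 * 926.15))
rate = 3.058e-07 1/s


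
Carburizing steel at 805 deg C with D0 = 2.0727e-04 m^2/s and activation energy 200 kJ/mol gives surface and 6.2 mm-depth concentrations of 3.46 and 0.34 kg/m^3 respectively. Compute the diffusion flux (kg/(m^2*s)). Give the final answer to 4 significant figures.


Step 1: D = D0 * exp(-Qd/(R*T))
T = 805 + 273.15 = 1078.15 K
D = 2.0727e-04 * exp(-200e3 / (8.314 * 1078.15)) = 4.23162e-14 m^2/s
Step 2: J = D * (C1 - C2) / dx
J = 4.23162e-14 * (3.46 - 0.34) / 6.2e-03
J = 2.129e-11 kg/(m^2*s)


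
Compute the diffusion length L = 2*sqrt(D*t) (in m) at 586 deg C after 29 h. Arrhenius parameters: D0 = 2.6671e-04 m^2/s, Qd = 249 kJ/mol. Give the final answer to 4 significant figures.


Step 1: D = D0 * exp(-Qd/(R*T))
T = 859.15 K
D = 2.6671e-04 * exp(-249e3 / (8.314 * 859.15)) = 1.93544e-19 m^2/s
Step 2: L = 2*sqrt(D*t)
t = 29 h = 104400 s
L = 2*sqrt(1.93544e-19 * 104400) = 2.843e-07 m


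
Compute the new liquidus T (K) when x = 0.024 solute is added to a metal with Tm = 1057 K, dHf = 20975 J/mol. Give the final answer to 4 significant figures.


dT = R*Tm^2*x / dHf
dT = 8.314 * 1057^2 * 0.024 / 20975
dT = 10.6284 K
T_new = 1057 - 10.6284 = 1046 K


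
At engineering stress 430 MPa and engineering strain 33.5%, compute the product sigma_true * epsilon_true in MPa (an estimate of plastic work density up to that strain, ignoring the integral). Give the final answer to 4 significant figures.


sigma_true = sigma_eng * (1 + epsilon_eng)
sigma_true = 430 * (1 + 0.335) = 574.05 MPa
epsilon_true = ln(1 + epsilon_eng)
epsilon_true = ln(1 + 0.335) = 0.288931
sigma_true * epsilon_true = 574.05 * 0.288931 = 165.9 MPa


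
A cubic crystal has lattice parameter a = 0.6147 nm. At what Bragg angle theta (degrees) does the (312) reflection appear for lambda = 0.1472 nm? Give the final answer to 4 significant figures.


d = a / sqrt(h^2+k^2+l^2)
d = 0.6147 / sqrt(14) = 0.164285 nm
lambda = 2*d*sin(theta)  =>  sin(theta) = lambda / (2*d)
sin(theta) = 0.1472 / (2 * 0.164285) = 0.448001
theta = 26.62 deg


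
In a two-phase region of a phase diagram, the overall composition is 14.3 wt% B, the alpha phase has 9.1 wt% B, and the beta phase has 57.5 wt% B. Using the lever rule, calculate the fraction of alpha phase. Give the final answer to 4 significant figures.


f_alpha = (C_beta - C0) / (C_beta - C_alpha)
f_alpha = (57.5 - 14.3) / (57.5 - 9.1)
f_alpha = 0.8926


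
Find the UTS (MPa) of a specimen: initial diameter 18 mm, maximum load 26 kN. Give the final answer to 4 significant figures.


A0 = pi*(d/2)^2 = pi*(18/2)^2 = 254.469 mm^2
UTS = F_max / A0 = 26*1000 / 254.469
UTS = 102.2 MPa


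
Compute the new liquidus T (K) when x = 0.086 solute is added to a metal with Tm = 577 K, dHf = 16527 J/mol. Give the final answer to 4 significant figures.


dT = R*Tm^2*x / dHf
dT = 8.314 * 577^2 * 0.086 / 16527
dT = 14.4034 K
T_new = 577 - 14.4034 = 562.6 K


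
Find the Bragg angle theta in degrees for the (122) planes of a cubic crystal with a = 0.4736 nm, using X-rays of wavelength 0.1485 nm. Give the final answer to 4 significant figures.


d = a / sqrt(h^2+k^2+l^2)
d = 0.4736 / sqrt(9) = 0.157867 nm
lambda = 2*d*sin(theta)  =>  sin(theta) = lambda / (2*d)
sin(theta) = 0.1485 / (2 * 0.157867) = 0.470334
theta = 28.06 deg


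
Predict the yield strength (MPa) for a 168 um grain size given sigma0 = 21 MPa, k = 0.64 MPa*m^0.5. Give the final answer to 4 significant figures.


sigma_y = sigma0 + k / sqrt(d)
d = 168 um = 1.68e-04 m
sigma_y = 21 + 0.64 / sqrt(1.68e-04)
sigma_y = 70.38 MPa


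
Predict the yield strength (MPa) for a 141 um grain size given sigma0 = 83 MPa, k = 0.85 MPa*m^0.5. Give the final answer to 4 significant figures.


sigma_y = sigma0 + k / sqrt(d)
d = 141 um = 1.41e-04 m
sigma_y = 83 + 0.85 / sqrt(1.41e-04)
sigma_y = 154.6 MPa


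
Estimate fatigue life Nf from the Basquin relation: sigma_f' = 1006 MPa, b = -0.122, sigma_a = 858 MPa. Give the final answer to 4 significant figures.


sigma_a = sigma_f' * (2*Nf)^b
2*Nf = (sigma_a / sigma_f')^(1/b)
2*Nf = (858 / 1006)^(1/-0.122)
2*Nf = 3.68537
Nf = 1.843 cycles


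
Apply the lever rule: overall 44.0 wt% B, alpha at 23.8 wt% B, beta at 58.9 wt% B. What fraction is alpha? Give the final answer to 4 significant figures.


f_alpha = (C_beta - C0) / (C_beta - C_alpha)
f_alpha = (58.9 - 44.0) / (58.9 - 23.8)
f_alpha = 0.4245


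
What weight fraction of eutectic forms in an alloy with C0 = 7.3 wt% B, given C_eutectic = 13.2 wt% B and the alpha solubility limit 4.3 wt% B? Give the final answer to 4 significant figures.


f_primary = (C_e - C0) / (C_e - C_alpha_max)
f_primary = (13.2 - 7.3) / (13.2 - 4.3)
f_primary = 0.662921
f_eutectic = 1 - 0.662921 = 0.3371


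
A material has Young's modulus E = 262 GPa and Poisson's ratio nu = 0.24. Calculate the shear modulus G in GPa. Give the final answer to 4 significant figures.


G = E / (2*(1+nu))
G = 262 / (2*(1+0.24))
G = 105.6 GPa


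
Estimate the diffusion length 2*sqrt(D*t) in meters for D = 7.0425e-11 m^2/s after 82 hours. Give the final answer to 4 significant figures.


t = 82 hr = 295200 s
Diffusion length = 2*sqrt(D*t)
= 2*sqrt(7.0425e-11 * 295200)
= 9.119e-03 m


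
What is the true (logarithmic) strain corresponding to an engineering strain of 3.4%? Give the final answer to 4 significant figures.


epsilon_true = ln(1 + epsilon_eng)
epsilon_true = ln(1 + 0.034)
epsilon_true = 0.03343


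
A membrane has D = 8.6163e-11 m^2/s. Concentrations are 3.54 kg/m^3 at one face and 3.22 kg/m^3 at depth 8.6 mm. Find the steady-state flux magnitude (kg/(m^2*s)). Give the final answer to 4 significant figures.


J = -D * (dC/dx) = D * (C1 - C2) / dx
J = 8.6163e-11 * (3.54 - 3.22) / 8.6e-03
J = 3.206e-09 kg/(m^2*s)


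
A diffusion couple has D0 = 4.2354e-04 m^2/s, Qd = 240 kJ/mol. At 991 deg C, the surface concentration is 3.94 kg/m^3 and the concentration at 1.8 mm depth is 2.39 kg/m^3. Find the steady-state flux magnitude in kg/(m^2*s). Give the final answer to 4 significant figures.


Step 1: D = D0 * exp(-Qd/(R*T))
T = 991 + 273.15 = 1264.15 K
D = 4.2354e-04 * exp(-240e3 / (8.314 * 1264.15)) = 5.12559e-14 m^2/s
Step 2: J = D * (C1 - C2) / dx
J = 5.12559e-14 * (3.94 - 2.39) / 1.8e-03
J = 4.414e-11 kg/(m^2*s)


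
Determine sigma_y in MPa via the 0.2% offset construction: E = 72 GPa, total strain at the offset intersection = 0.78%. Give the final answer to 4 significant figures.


Offset strain = 0.002
Elastic strain at yield = total_strain - offset = 7.8e-03 - 0.002 = 5.8e-03
sigma_y = E * elastic_strain = 72000 * 5.8e-03
sigma_y = 417.6 MPa


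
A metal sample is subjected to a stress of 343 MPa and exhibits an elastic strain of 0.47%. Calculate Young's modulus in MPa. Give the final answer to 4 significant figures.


E = sigma / epsilon
epsilon = 0.47% = 4.7e-03
E = 343 / 4.7e-03
E = 72980 MPa


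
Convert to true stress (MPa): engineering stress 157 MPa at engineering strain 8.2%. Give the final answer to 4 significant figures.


sigma_true = sigma_eng * (1 + epsilon_eng)
sigma_true = 157 * (1 + 0.082)
sigma_true = 169.9 MPa


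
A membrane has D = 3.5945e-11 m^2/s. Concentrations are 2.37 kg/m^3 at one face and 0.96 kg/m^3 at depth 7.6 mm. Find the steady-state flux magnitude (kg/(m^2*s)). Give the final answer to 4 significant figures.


J = -D * (dC/dx) = D * (C1 - C2) / dx
J = 3.5945e-11 * (2.37 - 0.96) / 7.6e-03
J = 6.669e-09 kg/(m^2*s)


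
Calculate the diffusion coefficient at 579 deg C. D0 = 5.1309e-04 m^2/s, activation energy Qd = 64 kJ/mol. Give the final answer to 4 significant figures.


D = D0 * exp(-Qd / (R*T))
T = 852.15 K
D = 5.1309e-04 * exp(-64e3 / (8.314 * 852.15))
D = 6.124e-08 m^2/s


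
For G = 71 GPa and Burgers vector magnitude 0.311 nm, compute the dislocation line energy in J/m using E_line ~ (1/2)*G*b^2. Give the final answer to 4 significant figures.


E = G*b^2/2
b = 0.311 nm = 3.11e-10 m
G = 71 GPa = 7.1e+10 Pa
E = 0.5 * 7.1e+10 * (3.11e-10)^2
E = 3.434e-09 J/m


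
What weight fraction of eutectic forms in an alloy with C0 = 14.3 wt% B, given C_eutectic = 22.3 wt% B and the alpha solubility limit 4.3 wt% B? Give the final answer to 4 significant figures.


f_primary = (C_e - C0) / (C_e - C_alpha_max)
f_primary = (22.3 - 14.3) / (22.3 - 4.3)
f_primary = 0.444444
f_eutectic = 1 - 0.444444 = 0.5556


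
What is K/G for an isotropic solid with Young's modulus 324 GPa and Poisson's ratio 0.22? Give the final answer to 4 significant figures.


G = E / (2*(1+nu))
G = 324 / (2*(1+0.22)) = 132.787 GPa
K = E / (3*(1-2*nu))
K = 324 / (3*(1-2*0.22)) = 192.857 GPa
K/G = 192.857 / 132.787 = 1.452


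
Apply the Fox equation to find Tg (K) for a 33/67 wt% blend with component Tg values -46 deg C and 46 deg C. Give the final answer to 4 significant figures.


1/Tg = w1/Tg1 + w2/Tg2 (in Kelvin)
Tg1 = 227.15 K, Tg2 = 319.15 K
1/Tg = 0.33/227.15 + 0.67/319.15
Tg = 281.5 K
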